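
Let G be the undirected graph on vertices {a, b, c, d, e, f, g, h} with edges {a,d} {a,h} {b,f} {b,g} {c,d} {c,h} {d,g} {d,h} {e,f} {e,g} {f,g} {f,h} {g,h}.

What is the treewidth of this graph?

2

A width-2 tree decomposition is:
Bags: B1 = {b, f, g}  B2 = {f, g, h}  B3 = {d, g, h}  B4 = {e, f, g}  B5 = {a, d, h}  B6 = {c, d, h}
Tree: B1–B2, B2–B3, B1–B4, B3–B5, B5–B6
The largest bag has 3 vertices, giving width 2; this decomposition certifies tw(G) ≤ 2. Conversely, {d, g, h} is a clique of size 3, and the vertices of any clique must share a bag in every tree decomposition; so some bag has ≥ 3 vertices and tw(G) ≥ 2. Hence tw(G) = 2 exactly.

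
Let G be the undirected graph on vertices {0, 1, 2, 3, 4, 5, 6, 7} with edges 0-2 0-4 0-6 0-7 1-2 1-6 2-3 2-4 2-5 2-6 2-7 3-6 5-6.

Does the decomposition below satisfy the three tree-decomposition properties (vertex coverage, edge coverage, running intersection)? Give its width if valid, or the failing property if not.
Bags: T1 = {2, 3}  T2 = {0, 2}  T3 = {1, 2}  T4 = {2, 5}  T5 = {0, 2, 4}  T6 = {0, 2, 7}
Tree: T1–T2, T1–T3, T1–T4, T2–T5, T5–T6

A tree decomposition must satisfy three properties: every vertex lies in some bag; for every edge, both endpoints lie together in some bag; and for every vertex, the bags containing it form a connected subtree. Here vertex 6 appears in no bag, so the decomposition is invalid.

No — vertex 6 appears in no bag.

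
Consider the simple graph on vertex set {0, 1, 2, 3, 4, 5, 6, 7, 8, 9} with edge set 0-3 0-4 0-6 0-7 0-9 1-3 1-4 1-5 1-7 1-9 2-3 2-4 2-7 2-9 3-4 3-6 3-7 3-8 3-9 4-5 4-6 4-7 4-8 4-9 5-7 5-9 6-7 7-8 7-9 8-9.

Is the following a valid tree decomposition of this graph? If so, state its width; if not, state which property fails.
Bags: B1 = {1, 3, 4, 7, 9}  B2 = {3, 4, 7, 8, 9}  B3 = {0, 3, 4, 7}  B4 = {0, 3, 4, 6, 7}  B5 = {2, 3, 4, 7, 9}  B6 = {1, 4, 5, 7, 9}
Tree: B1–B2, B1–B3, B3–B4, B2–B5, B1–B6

A tree decomposition must satisfy three properties: every vertex lies in some bag; for every edge, both endpoints lie together in some bag; and for every vertex, the bags containing it form a connected subtree. Here edge (9,0) lies in no bag, so the decomposition is invalid.

No — edge (9,0) lies in no bag.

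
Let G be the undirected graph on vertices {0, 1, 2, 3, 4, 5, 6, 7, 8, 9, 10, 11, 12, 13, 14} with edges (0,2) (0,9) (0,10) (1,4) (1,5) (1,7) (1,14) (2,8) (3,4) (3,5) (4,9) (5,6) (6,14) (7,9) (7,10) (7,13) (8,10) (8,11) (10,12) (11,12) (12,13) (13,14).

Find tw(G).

A width-3 tree decomposition is:
Bags: B1 = {3, 5, 6, 14}  B2 = {1, 3, 5, 14}  B3 = {1, 3, 4, 14}  B4 = {1, 4, 13, 14}  B5 = {1, 4, 7, 13}  B6 = {4, 7, 9, 13}  B7 = {7, 9, 12, 13}  B8 = {7, 9, 10, 12}  B9 = {0, 9, 10, 12}  B10 = {0, 10, 11, 12}  B11 = {0, 8, 10, 11}  B12 = {0, 2, 8, 11}
Tree: B1–B2, B2–B3, B3–B4, B4–B5, B5–B6, B6–B7, B7–B8, B8–B9, B9–B10, B10–B11, B11–B12
Each bag holds 4 vertices, so the decomposition has width 3, which upper-bounds the treewidth. For the lower bound: the 4 vertex sets {3,5,6}, {14}, {1}, {4,7,9,13} are disjoint, each induces a connected subgraph, and every pair is joined by at least one edge of G. Contracting each set to a single vertex therefore yields K_{4} as a minor, and since treewidth is minor-monotone, tw(G) ≥ tw(K_{4}) = 3. Hence tw(G) = 3 exactly.

3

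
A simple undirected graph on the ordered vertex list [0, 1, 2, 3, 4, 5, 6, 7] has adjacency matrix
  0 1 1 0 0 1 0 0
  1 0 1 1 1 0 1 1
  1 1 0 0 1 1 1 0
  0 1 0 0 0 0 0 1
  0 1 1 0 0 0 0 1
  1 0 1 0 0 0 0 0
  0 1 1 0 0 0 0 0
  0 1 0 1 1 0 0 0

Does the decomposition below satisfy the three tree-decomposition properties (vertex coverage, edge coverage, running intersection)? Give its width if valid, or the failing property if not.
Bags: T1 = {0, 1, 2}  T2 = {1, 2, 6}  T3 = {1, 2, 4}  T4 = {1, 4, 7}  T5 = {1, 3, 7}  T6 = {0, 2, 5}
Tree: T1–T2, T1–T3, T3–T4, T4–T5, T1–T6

Checking the three conditions: (i) the bags cover all of {0, 1, 2, 3, 4, 5, 6, 7}; (ii) for each edge, some bag contains both endpoints; (iii) the bags containing any fixed vertex form a subtree. All hold, so the decomposition is valid with width 3 − 1 = 2.

Yes; width 2.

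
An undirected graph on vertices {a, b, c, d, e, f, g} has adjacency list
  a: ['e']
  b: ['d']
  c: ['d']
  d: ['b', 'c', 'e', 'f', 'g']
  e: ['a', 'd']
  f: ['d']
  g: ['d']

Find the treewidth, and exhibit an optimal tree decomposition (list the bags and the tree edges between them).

The largest bag has 2 vertices, giving width 1; this decomposition certifies tw(G) ≤ 1. Any graph with an edge has treewidth ≥ 1, and G has the edge f–d. The upper and lower bounds meet at 1, so that is the treewidth.

Treewidth 1.
Bags: B1 = {d, f}  B2 = {c, d}  B3 = {d, g}  B4 = {b, d}  B5 = {d, e}  B6 = {a, e}
Tree: B1–B2, B1–B3, B1–B4, B1–B5, B5–B6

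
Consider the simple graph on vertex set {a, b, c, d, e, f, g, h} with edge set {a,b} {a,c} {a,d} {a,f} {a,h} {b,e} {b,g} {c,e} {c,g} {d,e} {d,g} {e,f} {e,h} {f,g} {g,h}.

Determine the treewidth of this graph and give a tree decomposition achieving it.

Each bag holds 4 vertices, so the decomposition has width 3, which upper-bounds the treewidth. For the lower bound: the 4 vertex sets {a,c}, {e,f}, {g}, {d} are disjoint, each induces a connected subgraph, and every pair is joined by at least one edge of G. Contracting each set to a single vertex therefore yields K_{4} as a minor, and since treewidth is minor-monotone, tw(G) ≥ tw(K_{4}) = 3. Therefore the treewidth is 3.

Treewidth 3.
One such decomposition:
Bags: B1 = {a, c, e, g}  B2 = {a, e, f, g}  B3 = {a, d, e, g}  B4 = {a, b, e, g}  B5 = {a, e, g, h}
Tree: B1–B2, B2–B3, B3–B4, B4–B5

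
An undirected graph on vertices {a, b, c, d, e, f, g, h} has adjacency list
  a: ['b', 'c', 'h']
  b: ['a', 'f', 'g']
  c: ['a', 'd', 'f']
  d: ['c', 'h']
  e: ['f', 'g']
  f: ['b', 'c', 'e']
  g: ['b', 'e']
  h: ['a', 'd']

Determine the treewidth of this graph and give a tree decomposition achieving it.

Treewidth 2.
One such decomposition:
Bags: B1 = {a, d, h}  B2 = {a, c, d}  B3 = {a, b, c}  B4 = {b, c, f}  B5 = {b, f, g}  B6 = {e, f, g}
Tree: B1–B2, B2–B3, B3–B4, B4–B5, B5–B6

Each bag holds 3 vertices, so the decomposition has width 2, which upper-bounds the treewidth. Since h–d–c–a–h is a cycle in G, G is not acyclic. Forests are exactly the graphs of treewidth ≤ 1, so tw(G) ≥ 2. The upper and lower bounds meet at 2, so that is the treewidth.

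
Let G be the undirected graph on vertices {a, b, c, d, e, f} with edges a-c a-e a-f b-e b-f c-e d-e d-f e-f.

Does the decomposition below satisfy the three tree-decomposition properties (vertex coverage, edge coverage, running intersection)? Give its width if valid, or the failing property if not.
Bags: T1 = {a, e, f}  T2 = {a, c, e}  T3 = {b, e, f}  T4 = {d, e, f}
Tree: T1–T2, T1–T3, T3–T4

Yes; width 2.

Checking the three conditions: (i) the bags cover all of {a, b, c, d, e, f}; (ii) for each edge, some bag contains both endpoints; (iii) the bags containing any fixed vertex form a subtree. All hold, so the decomposition is valid with width 3 − 1 = 2.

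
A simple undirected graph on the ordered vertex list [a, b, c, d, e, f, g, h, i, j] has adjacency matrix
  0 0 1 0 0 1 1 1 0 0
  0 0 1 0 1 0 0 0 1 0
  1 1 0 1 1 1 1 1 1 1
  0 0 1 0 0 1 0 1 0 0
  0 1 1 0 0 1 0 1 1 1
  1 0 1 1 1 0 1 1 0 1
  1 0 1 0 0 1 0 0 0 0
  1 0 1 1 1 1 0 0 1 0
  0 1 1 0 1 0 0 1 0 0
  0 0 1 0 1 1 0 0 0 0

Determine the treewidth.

3

A width-3 tree decomposition is:
Bags: B1 = {c, e, h, i}  B2 = {c, e, f, h}  B3 = {c, d, f, h}  B4 = {b, c, e, i}  B5 = {a, c, f, h}  B6 = {a, c, f, g}  B7 = {c, e, f, j}
Tree: B1–B2, B2–B3, B1–B4, B2–B5, B5–B6, B2–B7
Every bag has size at most 4, so the width is 4 − 1 = 3 and tw(G) ≤ 3. Conversely, {a, c, f, g} is a clique of size 4, and the vertices of any clique must share a bag in every tree decomposition; so some bag has ≥ 4 vertices and tw(G) ≥ 3. Hence tw(G) = 3 exactly.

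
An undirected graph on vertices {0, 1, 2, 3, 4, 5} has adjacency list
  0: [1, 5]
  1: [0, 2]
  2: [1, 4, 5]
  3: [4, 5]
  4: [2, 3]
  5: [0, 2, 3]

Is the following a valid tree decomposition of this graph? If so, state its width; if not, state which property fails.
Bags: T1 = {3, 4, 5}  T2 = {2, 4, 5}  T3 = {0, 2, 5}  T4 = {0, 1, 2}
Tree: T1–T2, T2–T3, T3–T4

Yes; width 2.

Checking the three conditions: (i) the bags cover all of {0, 1, 2, 3, 4, 5}; (ii) for each edge, some bag contains both endpoints; (iii) the bags containing any fixed vertex form a subtree. All hold, so the decomposition is valid with width 3 − 1 = 2.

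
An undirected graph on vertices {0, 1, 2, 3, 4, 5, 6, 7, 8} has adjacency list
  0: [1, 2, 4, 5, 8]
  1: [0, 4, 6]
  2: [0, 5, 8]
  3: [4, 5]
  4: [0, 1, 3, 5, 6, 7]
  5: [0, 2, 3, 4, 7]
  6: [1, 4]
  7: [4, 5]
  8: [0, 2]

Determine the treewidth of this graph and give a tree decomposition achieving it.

Treewidth 2.
One optimal decomposition is:
Bags: B1 = {0, 4, 5}  B2 = {4, 5, 7}  B3 = {0, 1, 4}  B4 = {0, 2, 5}  B5 = {0, 2, 8}  B6 = {3, 4, 5}  B7 = {1, 4, 6}
Tree: B1–B2, B1–B3, B1–B4, B4–B5, B2–B6, B3–B7

Every bag has size at most 3, so the width is 3 − 1 = 2 and tw(G) ≤ 2. On the other hand G contains the 3-clique {0, 2, 8}. A clique must lie in a single bag of any decomposition, so no decomposition can have width below 2. The upper and lower bounds meet at 2, so that is the treewidth.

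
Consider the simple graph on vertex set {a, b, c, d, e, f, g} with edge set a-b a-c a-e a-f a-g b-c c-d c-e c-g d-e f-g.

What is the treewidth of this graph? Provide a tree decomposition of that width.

Treewidth 2.
One optimal decomposition is:
Bags: B1 = {c, d, e}  B2 = {a, c, e}  B3 = {a, c, g}  B4 = {a, b, c}  B5 = {a, f, g}
Tree: B1–B2, B2–B3, B3–B4, B3–B5

Each bag holds 3 vertices, so the decomposition has width 2, which upper-bounds the treewidth. On the other hand G contains the 3-clique {c, d, e}. A clique must lie in a single bag of any decomposition, so no decomposition can have width below 2. The upper and lower bounds meet at 2, so that is the treewidth.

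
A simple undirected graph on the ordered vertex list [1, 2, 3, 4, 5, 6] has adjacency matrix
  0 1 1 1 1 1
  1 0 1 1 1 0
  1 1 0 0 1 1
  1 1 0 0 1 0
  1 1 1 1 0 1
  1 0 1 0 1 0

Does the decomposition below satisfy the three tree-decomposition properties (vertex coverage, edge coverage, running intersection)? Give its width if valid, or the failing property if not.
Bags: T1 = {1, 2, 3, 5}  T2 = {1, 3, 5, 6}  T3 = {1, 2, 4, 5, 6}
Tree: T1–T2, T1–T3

No — bags containing vertex 6 are not connected in the tree.

A tree decomposition must satisfy three properties: every vertex lies in some bag; for every edge, both endpoints lie together in some bag; and for every vertex, the bags containing it form a connected subtree. Here bags containing vertex 6 are not connected in the tree, so the decomposition is invalid.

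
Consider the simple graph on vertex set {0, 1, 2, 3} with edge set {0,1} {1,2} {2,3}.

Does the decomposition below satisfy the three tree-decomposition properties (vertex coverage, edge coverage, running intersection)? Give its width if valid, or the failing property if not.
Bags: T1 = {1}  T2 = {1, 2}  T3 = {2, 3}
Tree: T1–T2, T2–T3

No — vertex 0 appears in no bag.

A tree decomposition must satisfy three properties: every vertex lies in some bag; for every edge, both endpoints lie together in some bag; and for every vertex, the bags containing it form a connected subtree. Here vertex 0 appears in no bag, so the decomposition is invalid.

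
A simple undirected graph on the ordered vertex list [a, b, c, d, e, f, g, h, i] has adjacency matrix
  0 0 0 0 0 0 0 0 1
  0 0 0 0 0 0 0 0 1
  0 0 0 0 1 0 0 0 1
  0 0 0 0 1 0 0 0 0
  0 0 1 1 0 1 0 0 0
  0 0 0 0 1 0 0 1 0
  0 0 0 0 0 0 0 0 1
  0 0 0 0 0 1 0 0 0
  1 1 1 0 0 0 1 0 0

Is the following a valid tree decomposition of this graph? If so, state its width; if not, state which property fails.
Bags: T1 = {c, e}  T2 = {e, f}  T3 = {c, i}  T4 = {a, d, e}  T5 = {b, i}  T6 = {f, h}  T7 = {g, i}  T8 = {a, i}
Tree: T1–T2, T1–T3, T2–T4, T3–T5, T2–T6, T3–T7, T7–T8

A tree decomposition must satisfy three properties: every vertex lies in some bag; for every edge, both endpoints lie together in some bag; and for every vertex, the bags containing it form a connected subtree. Here bags containing vertex a are not connected in the tree, so the decomposition is invalid.

No — bags containing vertex a are not connected in the tree.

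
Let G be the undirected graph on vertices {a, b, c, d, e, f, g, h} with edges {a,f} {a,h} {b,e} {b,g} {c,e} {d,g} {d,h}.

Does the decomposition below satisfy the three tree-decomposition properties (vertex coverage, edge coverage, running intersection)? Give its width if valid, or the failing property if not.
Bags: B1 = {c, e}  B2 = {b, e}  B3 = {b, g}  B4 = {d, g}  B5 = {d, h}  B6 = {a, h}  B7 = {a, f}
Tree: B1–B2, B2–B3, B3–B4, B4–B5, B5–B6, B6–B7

Yes; width 1.

Checking the three conditions: (i) the bags cover all of {a, b, c, d, e, f, g, h}; (ii) for each edge, some bag contains both endpoints; (iii) the bags containing any fixed vertex form a subtree. All hold, so the decomposition is valid with width 2 − 1 = 1.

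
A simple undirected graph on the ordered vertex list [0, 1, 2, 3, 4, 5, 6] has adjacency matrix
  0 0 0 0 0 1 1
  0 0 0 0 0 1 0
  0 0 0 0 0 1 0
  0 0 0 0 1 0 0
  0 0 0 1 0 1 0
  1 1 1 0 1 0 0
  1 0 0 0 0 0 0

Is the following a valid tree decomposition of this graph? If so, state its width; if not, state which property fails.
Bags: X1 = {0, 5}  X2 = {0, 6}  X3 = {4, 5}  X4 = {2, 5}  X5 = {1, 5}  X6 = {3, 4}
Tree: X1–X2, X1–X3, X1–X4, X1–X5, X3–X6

Yes; width 1.

Checking the three conditions: (i) the bags cover all of {0, 1, 2, 3, 4, 5, 6}; (ii) for each edge, some bag contains both endpoints; (iii) the bags containing any fixed vertex form a subtree. All hold, so the decomposition is valid with width 2 − 1 = 1.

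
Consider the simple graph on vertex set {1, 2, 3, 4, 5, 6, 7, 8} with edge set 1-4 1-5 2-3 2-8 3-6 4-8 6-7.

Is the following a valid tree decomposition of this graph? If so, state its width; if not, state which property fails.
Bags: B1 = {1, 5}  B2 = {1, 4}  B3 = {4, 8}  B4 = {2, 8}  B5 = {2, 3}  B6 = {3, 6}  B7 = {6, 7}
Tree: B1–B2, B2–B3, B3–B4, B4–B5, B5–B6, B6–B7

Every vertex of G appears in some bag (union = {1, 2, 3, 4, 5, 6, 7, 8}); every edge is covered by a bag; and for each vertex v the set of bags containing v is connected in the bag tree. The decomposition is therefore valid. The largest bag has 2 vertices, so the width is 1.

Yes; width 1.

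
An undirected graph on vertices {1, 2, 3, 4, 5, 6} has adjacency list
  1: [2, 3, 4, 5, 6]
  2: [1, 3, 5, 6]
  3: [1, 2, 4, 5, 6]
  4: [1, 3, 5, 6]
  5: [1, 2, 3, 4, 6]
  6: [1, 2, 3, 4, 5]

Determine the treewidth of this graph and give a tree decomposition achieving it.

Each bag holds 5 vertices, so the decomposition has width 4, which upper-bounds the treewidth. On the other hand G contains the 5-clique {1, 2, 3, 5, 6}. A clique must lie in a single bag of any decomposition, so no decomposition can have width below 4. Hence tw(G) = 4 exactly.

Treewidth 4.
One such decomposition:
Bags: B1 = {1, 3, 4, 5, 6}  B2 = {1, 2, 3, 5, 6}
Tree: B1–B2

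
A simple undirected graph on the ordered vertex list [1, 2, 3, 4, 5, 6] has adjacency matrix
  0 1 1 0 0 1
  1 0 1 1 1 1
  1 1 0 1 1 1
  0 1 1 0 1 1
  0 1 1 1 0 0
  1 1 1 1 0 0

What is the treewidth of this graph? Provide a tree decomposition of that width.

The largest bag has 4 vertices, giving width 3; this decomposition certifies tw(G) ≤ 3. On the other hand G contains the 4-clique {1, 2, 3, 6}. A clique must lie in a single bag of any decomposition, so no decomposition can have width below 3. Therefore the treewidth is 3.

Treewidth 3.
One optimal decomposition is:
Bags: B1 = {2, 3, 4, 6}  B2 = {1, 2, 3, 6}  B3 = {2, 3, 4, 5}
Tree: B1–B2, B1–B3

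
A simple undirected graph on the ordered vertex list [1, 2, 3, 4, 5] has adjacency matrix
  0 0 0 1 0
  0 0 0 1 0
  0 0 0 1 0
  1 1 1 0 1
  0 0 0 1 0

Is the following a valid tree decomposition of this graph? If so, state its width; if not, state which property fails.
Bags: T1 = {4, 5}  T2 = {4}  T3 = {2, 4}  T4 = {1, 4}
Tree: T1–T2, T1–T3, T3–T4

A tree decomposition must satisfy three properties: every vertex lies in some bag; for every edge, both endpoints lie together in some bag; and for every vertex, the bags containing it form a connected subtree. Here vertex 3 appears in no bag, so the decomposition is invalid.

No — vertex 3 appears in no bag.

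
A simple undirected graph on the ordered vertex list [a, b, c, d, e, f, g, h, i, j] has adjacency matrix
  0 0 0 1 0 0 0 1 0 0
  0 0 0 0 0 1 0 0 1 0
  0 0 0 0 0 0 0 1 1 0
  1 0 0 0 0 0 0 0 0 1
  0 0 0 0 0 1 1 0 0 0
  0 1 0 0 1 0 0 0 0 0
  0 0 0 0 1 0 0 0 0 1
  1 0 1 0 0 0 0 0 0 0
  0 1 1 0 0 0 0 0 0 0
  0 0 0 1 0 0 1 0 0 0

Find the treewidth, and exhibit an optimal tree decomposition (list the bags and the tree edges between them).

Treewidth 2.
Bags: B1 = {b, e, f}  B2 = {b, e, g}  B3 = {b, g, j}  B4 = {b, d, j}  B5 = {a, b, d}  B6 = {a, b, h}  B7 = {b, c, h}  B8 = {b, c, i}
Tree: B1–B2, B2–B3, B3–B4, B4–B5, B5–B6, B6–B7, B7–B8

The largest bag has 3 vertices, giving width 2; this decomposition certifies tw(G) ≤ 2. The edges b–f–e–g–j–d–a–h–c–i–b form a cycle, so G is not a tree and its treewidth is at least 2. Hence tw(G) = 2 exactly.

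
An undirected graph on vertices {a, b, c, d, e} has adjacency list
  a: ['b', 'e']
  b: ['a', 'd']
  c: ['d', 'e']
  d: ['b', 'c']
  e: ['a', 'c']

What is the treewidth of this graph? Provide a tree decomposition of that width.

Every bag has size at most 3, so the width is 3 − 1 = 2 and tw(G) ≤ 2. For the lower bound, G contains the cycle b–d–c–e–a–b, so G is not a forest; only forests have treewidth ≤ 1, hence tw(G) ≥ 2. Therefore the treewidth is 2.

Treewidth 2.
One optimal decomposition is:
Bags: B1 = {b, c, d}  B2 = {b, c, e}  B3 = {a, b, e}
Tree: B1–B2, B2–B3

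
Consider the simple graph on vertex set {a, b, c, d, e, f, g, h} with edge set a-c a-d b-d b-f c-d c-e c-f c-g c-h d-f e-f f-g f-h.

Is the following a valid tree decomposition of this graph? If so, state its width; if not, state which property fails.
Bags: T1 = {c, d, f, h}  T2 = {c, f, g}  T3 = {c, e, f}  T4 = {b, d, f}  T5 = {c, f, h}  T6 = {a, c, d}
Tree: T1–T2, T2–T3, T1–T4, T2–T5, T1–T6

No — bags containing vertex h are not connected in the tree.

A tree decomposition must satisfy three properties: every vertex lies in some bag; for every edge, both endpoints lie together in some bag; and for every vertex, the bags containing it form a connected subtree. Here bags containing vertex h are not connected in the tree, so the decomposition is invalid.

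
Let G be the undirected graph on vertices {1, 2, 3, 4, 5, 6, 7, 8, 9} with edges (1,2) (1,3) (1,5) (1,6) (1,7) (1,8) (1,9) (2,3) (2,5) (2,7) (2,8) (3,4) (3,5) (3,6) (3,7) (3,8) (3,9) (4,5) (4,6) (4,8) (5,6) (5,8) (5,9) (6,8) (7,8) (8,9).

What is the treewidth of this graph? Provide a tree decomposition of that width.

Treewidth 4.
One such decomposition:
Bags: B1 = {1, 3, 5, 8, 9}  B2 = {1, 3, 5, 6, 8}  B3 = {1, 2, 3, 5, 8}  B4 = {3, 4, 5, 6, 8}  B5 = {1, 2, 3, 7, 8}
Tree: B1–B2, B2–B3, B2–B4, B3–B5

The largest bag has 5 vertices, giving width 4; this decomposition certifies tw(G) ≤ 4. On the other hand G contains the 5-clique {1, 3, 5, 8, 9}. A clique must lie in a single bag of any decomposition, so no decomposition can have width below 4. Hence tw(G) = 4 exactly.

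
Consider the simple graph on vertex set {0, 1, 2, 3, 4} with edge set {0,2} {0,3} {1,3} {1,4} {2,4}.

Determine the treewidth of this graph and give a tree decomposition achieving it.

Every bag has size at most 3, so the width is 3 − 1 = 2 and tw(G) ≤ 2. The edges 0–3–1–4–2–0 form a cycle, so G is not a tree and its treewidth is at least 2. The upper and lower bounds meet at 2, so that is the treewidth.

Treewidth 2.
One optimal decomposition is:
Bags: B1 = {0, 1, 3}  B2 = {0, 1, 4}  B3 = {0, 2, 4}
Tree: B1–B2, B2–B3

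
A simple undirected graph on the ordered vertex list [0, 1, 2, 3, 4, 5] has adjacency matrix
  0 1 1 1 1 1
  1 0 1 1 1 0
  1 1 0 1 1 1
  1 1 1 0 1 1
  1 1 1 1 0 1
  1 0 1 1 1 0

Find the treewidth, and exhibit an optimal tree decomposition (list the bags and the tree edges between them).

Each bag holds 5 vertices, so the decomposition has width 4, which upper-bounds the treewidth. On the other hand G contains the 5-clique {0, 1, 2, 3, 4}. A clique must lie in a single bag of any decomposition, so no decomposition can have width below 4. Therefore the treewidth is 4.

Treewidth 4.
One optimal decomposition is:
Bags: B1 = {0, 1, 2, 3, 4}  B2 = {0, 2, 3, 4, 5}
Tree: B1–B2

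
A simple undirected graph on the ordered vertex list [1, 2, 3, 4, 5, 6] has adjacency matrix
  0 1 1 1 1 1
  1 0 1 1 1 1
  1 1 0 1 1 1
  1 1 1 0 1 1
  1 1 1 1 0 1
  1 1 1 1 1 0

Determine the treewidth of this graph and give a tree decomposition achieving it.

With just one bag of size 6, the width is 6 − 1 = 5, so tw(G) ≤ 5. Conversely, {1, 2, 3, 4, 5, 6} is a clique of size 6, and the vertices of any clique must share a bag in every tree decomposition; so some bag has ≥ 6 vertices and tw(G) ≥ 5. The upper and lower bounds meet at 5, so that is the treewidth.

Treewidth 5.
One such decomposition:
Bags: B1 = {1, 2, 3, 4, 5, 6}
Tree: (single bag)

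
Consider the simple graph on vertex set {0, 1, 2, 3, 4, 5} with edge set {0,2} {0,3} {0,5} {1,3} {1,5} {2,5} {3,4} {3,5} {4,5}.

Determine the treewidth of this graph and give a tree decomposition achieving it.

The largest bag has 3 vertices, giving width 2; this decomposition certifies tw(G) ≤ 2. Conversely, {0, 2, 5} is a clique of size 3, and the vertices of any clique must share a bag in every tree decomposition; so some bag has ≥ 3 vertices and tw(G) ≥ 2. The upper and lower bounds meet at 2, so that is the treewidth.

Treewidth 2.
Bags: B1 = {1, 3, 5}  B2 = {3, 4, 5}  B3 = {0, 3, 5}  B4 = {0, 2, 5}
Tree: B1–B2, B2–B3, B3–B4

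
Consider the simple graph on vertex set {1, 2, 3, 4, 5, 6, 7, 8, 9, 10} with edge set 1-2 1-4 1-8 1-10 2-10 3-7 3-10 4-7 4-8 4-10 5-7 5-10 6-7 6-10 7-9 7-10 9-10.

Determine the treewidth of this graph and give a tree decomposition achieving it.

Treewidth 2.
One optimal decomposition is:
Bags: B1 = {1, 4, 8}  B2 = {1, 4, 10}  B3 = {1, 2, 10}  B4 = {4, 7, 10}  B5 = {5, 7, 10}  B6 = {3, 7, 10}  B7 = {6, 7, 10}  B8 = {7, 9, 10}
Tree: B1–B2, B2–B3, B2–B4, B4–B5, B4–B6, B6–B7, B5–B8

The largest bag has 3 vertices, giving width 2; this decomposition certifies tw(G) ≤ 2. Conversely, {1, 4, 8} is a clique of size 3, and the vertices of any clique must share a bag in every tree decomposition; so some bag has ≥ 3 vertices and tw(G) ≥ 2. Therefore the treewidth is 2.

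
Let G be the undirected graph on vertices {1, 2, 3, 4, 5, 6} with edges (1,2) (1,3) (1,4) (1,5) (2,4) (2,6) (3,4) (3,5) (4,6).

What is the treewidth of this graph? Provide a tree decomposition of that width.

Every bag has size at most 3, so the width is 3 − 1 = 2 and tw(G) ≤ 2. On the other hand G contains the 3-clique {1, 2, 4}. A clique must lie in a single bag of any decomposition, so no decomposition can have width below 2. Combining the bounds, tw(G) = 2.

Treewidth 2.
One such decomposition:
Bags: B1 = {1, 3, 4}  B2 = {1, 3, 5}  B3 = {1, 2, 4}  B4 = {2, 4, 6}
Tree: B1–B2, B1–B3, B3–B4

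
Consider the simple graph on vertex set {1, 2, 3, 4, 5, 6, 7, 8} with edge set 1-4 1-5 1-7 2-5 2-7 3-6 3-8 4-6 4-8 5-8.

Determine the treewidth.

A width-2 tree decomposition is:
Bags: B1 = {3, 4, 6}  B2 = {3, 4, 8}  B3 = {1, 4, 8}  B4 = {1, 5, 8}  B5 = {1, 5, 7}  B6 = {2, 5, 7}
Tree: B1–B2, B2–B3, B3–B4, B4–B5, B5–B6
The largest bag has 3 vertices, giving width 2; this decomposition certifies tw(G) ≤ 2. For the lower bound, G contains the cycle 6–3–8–4–6, so G is not a forest; only forests have treewidth ≤ 1, hence tw(G) ≥ 2. Combining the bounds, tw(G) = 2.

2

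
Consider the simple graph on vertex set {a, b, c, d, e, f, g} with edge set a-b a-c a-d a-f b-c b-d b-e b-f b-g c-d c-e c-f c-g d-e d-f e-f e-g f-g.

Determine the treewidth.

4

A width-4 tree decomposition is:
Bags: B1 = {b, c, d, e, f}  B2 = {a, b, c, d, f}  B3 = {b, c, e, f, g}
Tree: B1–B2, B1–B3
Each bag holds 5 vertices, so the decomposition has width 4, which upper-bounds the treewidth. Conversely, {b, c, d, e, f} is a clique of size 5, and the vertices of any clique must share a bag in every tree decomposition; so some bag has ≥ 5 vertices and tw(G) ≥ 4. Therefore the treewidth is 4.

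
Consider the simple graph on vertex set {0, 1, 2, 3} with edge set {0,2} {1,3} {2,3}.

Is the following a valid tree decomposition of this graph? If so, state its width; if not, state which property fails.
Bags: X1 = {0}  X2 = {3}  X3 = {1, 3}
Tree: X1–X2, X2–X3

No — vertex 2 appears in no bag.

A tree decomposition must satisfy three properties: every vertex lies in some bag; for every edge, both endpoints lie together in some bag; and for every vertex, the bags containing it form a connected subtree. Here vertex 2 appears in no bag, so the decomposition is invalid.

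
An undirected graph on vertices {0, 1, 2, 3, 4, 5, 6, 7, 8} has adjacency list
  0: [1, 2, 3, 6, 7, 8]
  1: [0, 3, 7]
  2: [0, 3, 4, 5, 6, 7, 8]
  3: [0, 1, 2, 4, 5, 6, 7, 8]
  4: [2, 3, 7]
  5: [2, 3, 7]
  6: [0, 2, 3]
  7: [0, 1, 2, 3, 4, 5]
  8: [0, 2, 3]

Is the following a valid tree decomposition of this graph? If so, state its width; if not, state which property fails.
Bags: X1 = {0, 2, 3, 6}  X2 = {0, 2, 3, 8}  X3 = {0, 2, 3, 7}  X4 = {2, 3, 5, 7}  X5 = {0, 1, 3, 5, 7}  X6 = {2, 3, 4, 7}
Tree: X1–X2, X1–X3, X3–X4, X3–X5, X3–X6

No — bags containing vertex 5 are not connected in the tree.

A tree decomposition must satisfy three properties: every vertex lies in some bag; for every edge, both endpoints lie together in some bag; and for every vertex, the bags containing it form a connected subtree. Here bags containing vertex 5 are not connected in the tree, so the decomposition is invalid.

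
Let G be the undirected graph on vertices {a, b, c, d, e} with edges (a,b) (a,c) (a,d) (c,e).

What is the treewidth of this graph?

1

A width-1 tree decomposition is:
Bags: B1 = {a, b}  B2 = {a, c}  B3 = {c, e}  B4 = {a, d}
Tree: B1–B2, B2–B3, B2–B4
Each bag holds 2 vertices, so the decomposition has width 1, which upper-bounds the treewidth. Since G has at least one edge (e.g. b–a), it is not an edgeless graph, so tw(G) ≥ 1. Hence tw(G) = 1 exactly.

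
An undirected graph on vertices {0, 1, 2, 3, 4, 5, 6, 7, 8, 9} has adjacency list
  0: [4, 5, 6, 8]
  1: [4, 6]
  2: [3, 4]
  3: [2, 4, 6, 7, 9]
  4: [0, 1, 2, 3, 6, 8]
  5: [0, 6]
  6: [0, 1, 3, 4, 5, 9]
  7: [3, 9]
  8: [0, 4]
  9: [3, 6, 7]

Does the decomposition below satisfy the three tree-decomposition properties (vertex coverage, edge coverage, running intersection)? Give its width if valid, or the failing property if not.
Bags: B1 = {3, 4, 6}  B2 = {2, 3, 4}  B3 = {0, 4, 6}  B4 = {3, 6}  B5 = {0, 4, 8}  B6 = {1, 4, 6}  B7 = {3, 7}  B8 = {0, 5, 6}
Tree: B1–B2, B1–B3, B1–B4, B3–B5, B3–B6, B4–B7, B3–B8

A tree decomposition must satisfy three properties: every vertex lies in some bag; for every edge, both endpoints lie together in some bag; and for every vertex, the bags containing it form a connected subtree. Here vertex 9 appears in no bag, so the decomposition is invalid.

No — vertex 9 appears in no bag.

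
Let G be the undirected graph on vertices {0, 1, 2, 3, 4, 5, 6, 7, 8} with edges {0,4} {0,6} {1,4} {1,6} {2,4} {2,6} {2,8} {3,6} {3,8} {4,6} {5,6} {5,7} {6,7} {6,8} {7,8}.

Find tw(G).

2

A width-2 tree decomposition is:
Bags: B1 = {2, 6, 8}  B2 = {2, 4, 6}  B3 = {1, 4, 6}  B4 = {3, 6, 8}  B5 = {6, 7, 8}  B6 = {5, 6, 7}  B7 = {0, 4, 6}
Tree: B1–B2, B2–B3, B1–B4, B4–B5, B5–B6, B3–B7
Each bag holds 3 vertices, so the decomposition has width 2, which upper-bounds the treewidth. For the lower bound, the 3 vertices {3, 6, 8} are pairwise adjacent, and any tree decomposition puts a clique entirely inside one bag — forcing width ≥ 2. Therefore the treewidth is 2.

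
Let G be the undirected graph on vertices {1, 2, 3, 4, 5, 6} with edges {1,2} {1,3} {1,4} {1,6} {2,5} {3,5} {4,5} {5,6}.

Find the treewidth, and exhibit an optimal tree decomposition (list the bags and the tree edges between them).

Every bag has size at most 3, so the width is 3 − 1 = 2 and tw(G) ≤ 2. Since 4–5–2–1–4 is a cycle in G, G is not acyclic. Forests are exactly the graphs of treewidth ≤ 1, so tw(G) ≥ 2. Combining the bounds, tw(G) = 2.

Treewidth 2.
Bags: B1 = {1, 4, 5}  B2 = {1, 2, 5}  B3 = {1, 5, 6}  B4 = {1, 3, 5}
Tree: B1–B2, B2–B3, B3–B4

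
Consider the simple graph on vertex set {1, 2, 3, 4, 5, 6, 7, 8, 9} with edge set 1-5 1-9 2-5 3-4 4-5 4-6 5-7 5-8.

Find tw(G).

A width-1 tree decomposition is:
Bags: B1 = {5, 7}  B2 = {4, 5}  B3 = {3, 4}  B4 = {2, 5}  B5 = {5, 8}  B6 = {1, 5}  B7 = {4, 6}  B8 = {1, 9}
Tree: B1–B2, B2–B3, B2–B4, B4–B5, B1–B6, B3–B7, B6–B8
The largest bag has 2 vertices, giving width 1; this decomposition certifies tw(G) ≤ 1. Since G has at least one edge (e.g. 5–7), it is not an edgeless graph, so tw(G) ≥ 1. Therefore the treewidth is 1.

1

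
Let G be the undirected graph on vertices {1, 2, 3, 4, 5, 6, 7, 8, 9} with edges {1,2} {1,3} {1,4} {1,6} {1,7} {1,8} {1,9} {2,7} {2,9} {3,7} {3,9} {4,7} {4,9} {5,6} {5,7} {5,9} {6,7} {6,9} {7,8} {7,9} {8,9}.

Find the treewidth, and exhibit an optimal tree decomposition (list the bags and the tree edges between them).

Treewidth 3.
One optimal decomposition is:
Bags: B1 = {1, 2, 7, 9}  B2 = {1, 6, 7, 9}  B3 = {1, 7, 8, 9}  B4 = {5, 6, 7, 9}  B5 = {1, 4, 7, 9}  B6 = {1, 3, 7, 9}
Tree: B1–B2, B1–B3, B2–B4, B1–B5, B1–B6

Each bag holds 4 vertices, so the decomposition has width 3, which upper-bounds the treewidth. Conversely, {1, 2, 7, 9} is a clique of size 4, and the vertices of any clique must share a bag in every tree decomposition; so some bag has ≥ 4 vertices and tw(G) ≥ 3. Hence tw(G) = 3 exactly.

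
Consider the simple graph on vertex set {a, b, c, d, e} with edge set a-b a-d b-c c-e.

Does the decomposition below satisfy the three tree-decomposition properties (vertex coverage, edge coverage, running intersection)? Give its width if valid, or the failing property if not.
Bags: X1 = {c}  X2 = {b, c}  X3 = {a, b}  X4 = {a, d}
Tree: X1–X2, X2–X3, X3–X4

A tree decomposition must satisfy three properties: every vertex lies in some bag; for every edge, both endpoints lie together in some bag; and for every vertex, the bags containing it form a connected subtree. Here vertex e appears in no bag, so the decomposition is invalid.

No — vertex e appears in no bag.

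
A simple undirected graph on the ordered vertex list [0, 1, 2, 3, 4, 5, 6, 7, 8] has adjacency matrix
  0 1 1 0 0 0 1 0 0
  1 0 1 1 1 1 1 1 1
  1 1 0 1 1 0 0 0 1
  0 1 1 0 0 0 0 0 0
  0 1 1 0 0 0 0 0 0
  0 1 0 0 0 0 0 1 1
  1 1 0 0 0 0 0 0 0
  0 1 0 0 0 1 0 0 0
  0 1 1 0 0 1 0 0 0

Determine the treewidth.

A width-2 tree decomposition is:
Bags: B1 = {0, 1, 2}  B2 = {1, 2, 8}  B3 = {1, 2, 4}  B4 = {0, 1, 6}  B5 = {1, 5, 8}  B6 = {1, 5, 7}  B7 = {1, 2, 3}
Tree: B1–B2, B2–B3, B1–B4, B2–B5, B5–B6, B2–B7
The largest bag has 3 vertices, giving width 2; this decomposition certifies tw(G) ≤ 2. Conversely, {0, 1, 2} is a clique of size 3, and the vertices of any clique must share a bag in every tree decomposition; so some bag has ≥ 3 vertices and tw(G) ≥ 2. Combining the bounds, tw(G) = 2.

2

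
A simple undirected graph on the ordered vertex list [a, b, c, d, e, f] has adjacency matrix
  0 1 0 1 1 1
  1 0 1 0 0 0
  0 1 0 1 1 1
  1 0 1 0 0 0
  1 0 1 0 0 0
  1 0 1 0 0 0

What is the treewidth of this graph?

A width-2 tree decomposition is:
Bags: B1 = {a, c, e}  B2 = {a, b, c}  B3 = {a, c, d}  B4 = {a, c, f}
Tree: B1–B2, B2–B3, B3–B4
The largest bag has 3 vertices, giving width 2; this decomposition certifies tw(G) ≤ 2. The edges a–e–c–b–a form a cycle, so G is not a tree and its treewidth is at least 2. The upper and lower bounds meet at 2, so that is the treewidth.

2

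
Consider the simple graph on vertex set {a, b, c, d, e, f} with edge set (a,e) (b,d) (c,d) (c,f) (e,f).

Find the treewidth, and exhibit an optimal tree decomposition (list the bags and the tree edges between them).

Treewidth 1.
Bags: B1 = {a, e}  B2 = {e, f}  B3 = {c, f}  B4 = {c, d}  B5 = {b, d}
Tree: B1–B2, B2–B3, B3–B4, B4–B5

The largest bag has 2 vertices, giving width 1; this decomposition certifies tw(G) ≤ 1. Since G has at least one edge (e.g. a–e), it is not an edgeless graph, so tw(G) ≥ 1. The upper and lower bounds meet at 1, so that is the treewidth.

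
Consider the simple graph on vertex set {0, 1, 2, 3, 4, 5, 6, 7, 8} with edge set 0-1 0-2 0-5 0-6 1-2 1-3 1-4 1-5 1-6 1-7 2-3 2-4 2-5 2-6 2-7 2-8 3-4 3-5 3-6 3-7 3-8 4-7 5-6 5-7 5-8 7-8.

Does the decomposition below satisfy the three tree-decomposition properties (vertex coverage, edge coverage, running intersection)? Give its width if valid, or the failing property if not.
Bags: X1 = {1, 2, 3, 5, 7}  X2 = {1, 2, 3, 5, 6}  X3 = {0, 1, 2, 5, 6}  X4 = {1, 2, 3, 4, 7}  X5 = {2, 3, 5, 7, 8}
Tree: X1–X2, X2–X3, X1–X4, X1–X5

Yes; width 4.

Vertex coverage: the bags together contain {0, 1, 2, 3, 4, 5, 6, 7, 8}, the full vertex set. Edge coverage: each edge of G has both endpoints in at least one bag. Running intersection: for every vertex, the bags containing it form a connected subtree. All three properties hold, so this is a valid tree decomposition of width max|bag| − 1 = 4, and hence tw(G) ≤ 4.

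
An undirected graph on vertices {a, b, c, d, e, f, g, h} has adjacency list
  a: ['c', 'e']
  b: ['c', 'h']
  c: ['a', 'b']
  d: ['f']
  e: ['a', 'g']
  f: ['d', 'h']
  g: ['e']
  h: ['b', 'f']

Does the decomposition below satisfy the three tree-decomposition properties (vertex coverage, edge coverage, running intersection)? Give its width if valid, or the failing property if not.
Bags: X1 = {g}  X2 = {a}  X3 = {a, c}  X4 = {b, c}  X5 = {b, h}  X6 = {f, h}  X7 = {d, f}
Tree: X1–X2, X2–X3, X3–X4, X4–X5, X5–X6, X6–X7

No — vertex e appears in no bag.

A tree decomposition must satisfy three properties: every vertex lies in some bag; for every edge, both endpoints lie together in some bag; and for every vertex, the bags containing it form a connected subtree. Here vertex e appears in no bag, so the decomposition is invalid.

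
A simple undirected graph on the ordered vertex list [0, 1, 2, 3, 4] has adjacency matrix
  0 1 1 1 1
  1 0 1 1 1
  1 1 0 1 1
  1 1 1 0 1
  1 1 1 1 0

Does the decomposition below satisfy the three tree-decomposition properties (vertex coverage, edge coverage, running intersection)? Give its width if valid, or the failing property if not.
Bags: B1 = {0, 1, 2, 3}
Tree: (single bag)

A tree decomposition must satisfy three properties: every vertex lies in some bag; for every edge, both endpoints lie together in some bag; and for every vertex, the bags containing it form a connected subtree. Here vertex 4 appears in no bag, so the decomposition is invalid.

No — vertex 4 appears in no bag.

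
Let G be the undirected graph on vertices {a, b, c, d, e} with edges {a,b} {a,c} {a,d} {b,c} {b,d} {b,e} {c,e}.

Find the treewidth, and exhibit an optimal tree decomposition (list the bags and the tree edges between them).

Every bag has size at most 3, so the width is 3 − 1 = 2 and tw(G) ≤ 2. For the lower bound, the 3 vertices {a, b, d} are pairwise adjacent, and any tree decomposition puts a clique entirely inside one bag — forcing width ≥ 2. Hence tw(G) = 2 exactly.

Treewidth 2.
One optimal decomposition is:
Bags: B1 = {a, b, c}  B2 = {a, b, d}  B3 = {b, c, e}
Tree: B1–B2, B1–B3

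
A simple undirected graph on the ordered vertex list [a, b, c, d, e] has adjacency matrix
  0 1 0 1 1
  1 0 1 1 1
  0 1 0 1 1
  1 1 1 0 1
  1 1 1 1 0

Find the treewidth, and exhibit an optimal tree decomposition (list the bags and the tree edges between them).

Treewidth 3.
One such decomposition:
Bags: B1 = {b, c, d, e}  B2 = {a, b, d, e}
Tree: B1–B2

Every bag has size at most 4, so the width is 4 − 1 = 3 and tw(G) ≤ 3. For the lower bound, the 4 vertices {b, c, d, e} are pairwise adjacent, and any tree decomposition puts a clique entirely inside one bag — forcing width ≥ 3. The upper and lower bounds meet at 3, so that is the treewidth.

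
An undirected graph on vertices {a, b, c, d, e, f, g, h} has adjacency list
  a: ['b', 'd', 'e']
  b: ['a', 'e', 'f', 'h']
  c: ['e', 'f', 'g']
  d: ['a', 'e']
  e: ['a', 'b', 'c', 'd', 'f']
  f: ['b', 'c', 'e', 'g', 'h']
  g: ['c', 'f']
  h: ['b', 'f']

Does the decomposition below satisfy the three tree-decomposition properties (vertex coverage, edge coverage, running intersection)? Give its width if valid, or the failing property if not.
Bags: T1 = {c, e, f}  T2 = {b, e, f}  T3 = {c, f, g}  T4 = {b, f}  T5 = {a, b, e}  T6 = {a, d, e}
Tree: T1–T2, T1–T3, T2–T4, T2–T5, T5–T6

No — vertex h appears in no bag.

A tree decomposition must satisfy three properties: every vertex lies in some bag; for every edge, both endpoints lie together in some bag; and for every vertex, the bags containing it form a connected subtree. Here vertex h appears in no bag, so the decomposition is invalid.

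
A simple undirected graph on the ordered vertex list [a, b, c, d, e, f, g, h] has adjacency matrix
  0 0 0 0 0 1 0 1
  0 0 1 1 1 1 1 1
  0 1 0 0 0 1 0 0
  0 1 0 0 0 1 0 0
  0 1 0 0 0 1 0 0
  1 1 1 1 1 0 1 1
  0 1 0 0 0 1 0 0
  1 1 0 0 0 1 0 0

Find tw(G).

2

A width-2 tree decomposition is:
Bags: B1 = {b, f, h}  B2 = {b, c, f}  B3 = {b, d, f}  B4 = {b, f, g}  B5 = {a, f, h}  B6 = {b, e, f}
Tree: B1–B2, B2–B3, B2–B4, B1–B5, B2–B6
Each bag holds 3 vertices, so the decomposition has width 2, which upper-bounds the treewidth. For the lower bound, the 3 vertices {a, f, h} are pairwise adjacent, and any tree decomposition puts a clique entirely inside one bag — forcing width ≥ 2. Hence tw(G) = 2 exactly.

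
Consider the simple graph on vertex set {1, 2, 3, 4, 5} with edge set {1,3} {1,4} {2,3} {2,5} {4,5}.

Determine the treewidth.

2

A width-2 tree decomposition is:
Bags: B1 = {2, 4, 5}  B2 = {2, 3, 4}  B3 = {1, 3, 4}
Tree: B1–B2, B2–B3
Every bag has size at most 3, so the width is 3 − 1 = 2 and tw(G) ≤ 2. For the lower bound, G contains the cycle 4–5–2–3–1–4, so G is not a forest; only forests have treewidth ≤ 1, hence tw(G) ≥ 2. Combining the bounds, tw(G) = 2.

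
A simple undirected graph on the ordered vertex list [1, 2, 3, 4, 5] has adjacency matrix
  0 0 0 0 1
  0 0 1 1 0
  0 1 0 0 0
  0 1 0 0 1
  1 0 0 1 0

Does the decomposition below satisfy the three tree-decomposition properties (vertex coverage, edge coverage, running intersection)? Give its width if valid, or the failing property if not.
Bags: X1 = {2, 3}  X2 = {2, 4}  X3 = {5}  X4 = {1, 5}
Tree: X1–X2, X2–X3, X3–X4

A tree decomposition must satisfy three properties: every vertex lies in some bag; for every edge, both endpoints lie together in some bag; and for every vertex, the bags containing it form a connected subtree. Here edge (4,5) lies in no bag, so the decomposition is invalid.

No — edge (4,5) lies in no bag.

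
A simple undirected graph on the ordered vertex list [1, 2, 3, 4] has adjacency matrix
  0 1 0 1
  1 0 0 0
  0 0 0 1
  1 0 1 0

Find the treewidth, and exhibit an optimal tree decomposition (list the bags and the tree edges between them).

Treewidth 1.
Bags: B1 = {3, 4}  B2 = {1, 4}  B3 = {1, 2}
Tree: B1–B2, B2–B3

The largest bag has 2 vertices, giving width 1; this decomposition certifies tw(G) ≤ 1. G has an edge, so its treewidth is at least 1. Therefore the treewidth is 1.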